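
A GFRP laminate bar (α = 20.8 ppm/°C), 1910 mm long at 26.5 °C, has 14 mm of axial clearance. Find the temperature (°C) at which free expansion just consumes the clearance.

α·L₀·ΔT = 14.0 mm ⇒ ΔT = 14.0 / (20.8×10⁻⁶ × 1910.0) = 352.4 K.
T = 26.5 + 352.4 = 378.9 °C.

379 °C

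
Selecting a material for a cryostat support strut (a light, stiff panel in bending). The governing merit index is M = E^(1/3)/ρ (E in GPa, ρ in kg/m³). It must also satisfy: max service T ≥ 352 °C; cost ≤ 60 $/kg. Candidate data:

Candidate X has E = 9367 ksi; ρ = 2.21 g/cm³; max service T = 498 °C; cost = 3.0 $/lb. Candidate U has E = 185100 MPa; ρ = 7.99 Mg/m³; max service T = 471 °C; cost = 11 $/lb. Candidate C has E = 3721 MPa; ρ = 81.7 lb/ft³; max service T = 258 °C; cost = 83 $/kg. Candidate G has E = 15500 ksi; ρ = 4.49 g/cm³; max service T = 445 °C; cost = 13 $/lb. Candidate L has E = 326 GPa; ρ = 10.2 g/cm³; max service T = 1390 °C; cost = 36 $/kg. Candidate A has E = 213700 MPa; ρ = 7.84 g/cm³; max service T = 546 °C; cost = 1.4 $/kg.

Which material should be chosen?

candidate X

Screen on constraints: max service T ≥ 352 °C; cost ≤ 60 $/kg. Survivors: candidate X, candidate U, candidate G, candidate L, candidate A.
After converting to SI:
  candidate X: E = 64.58 GPa, ρ = 2210 kg/m³
  candidate U: E = 185.1 GPa, ρ = 7990 kg/m³
  candidate G: E = 106.9 GPa, ρ = 4490 kg/m³
  candidate L: E = 326.0 GPa, ρ = 10200 kg/m³
  candidate A: E = 213.7 GPa, ρ = 7840 kg/m³
  candidate X: M = 1.82×10⁻³
  candidate G: M = 1.06×10⁻³
  candidate A: M = 0.763×10⁻³
  candidate U: M = 0.713×10⁻³
  candidate L: M = 0.675×10⁻³
Highest index: candidate X.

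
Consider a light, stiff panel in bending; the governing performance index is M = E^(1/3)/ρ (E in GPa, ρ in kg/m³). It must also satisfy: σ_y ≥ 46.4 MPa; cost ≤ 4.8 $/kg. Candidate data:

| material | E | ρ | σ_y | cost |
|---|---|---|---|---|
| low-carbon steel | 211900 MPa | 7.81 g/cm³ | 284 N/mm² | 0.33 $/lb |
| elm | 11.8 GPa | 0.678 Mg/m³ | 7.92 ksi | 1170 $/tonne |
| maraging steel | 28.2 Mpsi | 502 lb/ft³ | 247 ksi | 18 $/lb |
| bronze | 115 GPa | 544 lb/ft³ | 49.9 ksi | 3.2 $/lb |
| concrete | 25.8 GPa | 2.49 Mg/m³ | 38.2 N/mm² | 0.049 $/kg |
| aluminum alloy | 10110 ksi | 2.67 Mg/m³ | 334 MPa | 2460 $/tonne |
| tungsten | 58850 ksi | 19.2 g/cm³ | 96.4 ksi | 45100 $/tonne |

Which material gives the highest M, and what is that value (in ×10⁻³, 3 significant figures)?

Screen on constraints: σ_y ≥ 46.4 MPa; cost ≤ 4.8 $/kg. Survivors: low-carbon steel, elm, aluminum alloy.
Normalizing units and computing the index:
  low-carbon steel: E = 211.9 GPa, ρ = 7810 kg/m³
  elm: E = 11.80 GPa, ρ = 678.0 kg/m³
  aluminum alloy: E = 69.71 GPa, ρ = 2670 kg/m³
  elm: M = 3.36×10⁻³
  aluminum alloy: M = 1.54×10⁻³
  low-carbon steel: M = 0.763×10⁻³
Elm has the largest M.

elm, M = 3.36×10⁻³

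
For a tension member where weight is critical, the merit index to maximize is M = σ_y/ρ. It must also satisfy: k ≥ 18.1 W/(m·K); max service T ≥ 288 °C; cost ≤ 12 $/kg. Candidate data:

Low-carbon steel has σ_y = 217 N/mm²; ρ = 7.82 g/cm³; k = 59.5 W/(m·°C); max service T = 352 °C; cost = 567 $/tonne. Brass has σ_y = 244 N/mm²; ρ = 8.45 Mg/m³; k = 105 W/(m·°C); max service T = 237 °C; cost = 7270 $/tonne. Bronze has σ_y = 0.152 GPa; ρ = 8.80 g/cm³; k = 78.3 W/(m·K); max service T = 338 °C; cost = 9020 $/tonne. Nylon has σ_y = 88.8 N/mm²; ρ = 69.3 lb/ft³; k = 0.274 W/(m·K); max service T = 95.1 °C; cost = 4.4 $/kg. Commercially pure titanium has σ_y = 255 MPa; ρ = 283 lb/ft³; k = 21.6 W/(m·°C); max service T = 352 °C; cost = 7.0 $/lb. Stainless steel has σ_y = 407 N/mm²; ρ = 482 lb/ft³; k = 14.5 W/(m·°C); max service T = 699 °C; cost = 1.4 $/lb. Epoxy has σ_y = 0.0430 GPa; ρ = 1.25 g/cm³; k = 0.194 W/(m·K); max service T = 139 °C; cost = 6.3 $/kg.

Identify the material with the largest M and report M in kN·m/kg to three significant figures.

low-carbon steel, M = 27.7 kN·m/kg

Screen on constraints: k ≥ 18.1 W/(m·K); max service T ≥ 288 °C; cost ≤ 12 $/kg. Survivors: low-carbon steel, bronze.
In SI units:
  low-carbon steel: σ_y = 217.0 MPa, ρ = 7820 kg/m³
  bronze: σ_y = 152.0 MPa, ρ = 8800 kg/m³
  low-carbon steel: M = 27.7 kN·m/kg
  bronze: M = 17.3 kN·m/kg
Low-carbon steel has the largest M.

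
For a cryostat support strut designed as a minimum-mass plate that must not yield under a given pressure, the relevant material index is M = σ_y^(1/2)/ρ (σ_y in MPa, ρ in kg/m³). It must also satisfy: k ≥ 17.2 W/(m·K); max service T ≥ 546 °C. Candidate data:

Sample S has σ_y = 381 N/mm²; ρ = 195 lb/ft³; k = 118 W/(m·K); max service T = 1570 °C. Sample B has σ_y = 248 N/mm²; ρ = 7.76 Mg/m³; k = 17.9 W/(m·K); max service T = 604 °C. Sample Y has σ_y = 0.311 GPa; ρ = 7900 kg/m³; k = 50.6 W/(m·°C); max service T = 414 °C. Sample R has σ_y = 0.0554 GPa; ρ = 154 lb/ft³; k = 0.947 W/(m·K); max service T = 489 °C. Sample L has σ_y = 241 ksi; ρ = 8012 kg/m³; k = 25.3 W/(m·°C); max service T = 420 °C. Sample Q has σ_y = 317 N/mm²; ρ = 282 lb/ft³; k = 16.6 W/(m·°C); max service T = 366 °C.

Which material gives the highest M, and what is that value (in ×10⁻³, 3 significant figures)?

Screen on constraints: k ≥ 17.2 W/(m·K); max service T ≥ 546 °C. Survivors: sample S, sample B.
Convert each candidate to consistent units, then evaluate M:
  sample S: σ_y = 381.0 MPa, ρ = 3124 kg/m³
  sample B: σ_y = 248.0 MPa, ρ = 7760 kg/m³
  sample S: M = 6.25×10⁻³
  sample B: M = 2.03×10⁻³
Highest index: sample S.

sample S, M = 6.25×10⁻³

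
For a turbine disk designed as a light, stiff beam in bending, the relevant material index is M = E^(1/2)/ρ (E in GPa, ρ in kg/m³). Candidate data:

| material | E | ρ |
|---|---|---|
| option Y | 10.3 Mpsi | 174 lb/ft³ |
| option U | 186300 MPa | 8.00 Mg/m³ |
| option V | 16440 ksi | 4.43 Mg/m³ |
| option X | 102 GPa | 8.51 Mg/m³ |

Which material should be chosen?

option Y

Normalizing units and computing the index:
  option Y: E = 71.02 GPa, ρ = 2787 kg/m³
  option U: E = 186.3 GPa, ρ = 8000 kg/m³
  option V: E = 113.3 GPa, ρ = 4430 kg/m³
  option X: E = 102.0 GPa, ρ = 8510 kg/m³
  option Y: M = 3.02×10⁻³
  option V: M = 2.40×10⁻³
  option U: M = 1.71×10⁻³
  option X: M = 1.19×10⁻³
Option Y has the largest M.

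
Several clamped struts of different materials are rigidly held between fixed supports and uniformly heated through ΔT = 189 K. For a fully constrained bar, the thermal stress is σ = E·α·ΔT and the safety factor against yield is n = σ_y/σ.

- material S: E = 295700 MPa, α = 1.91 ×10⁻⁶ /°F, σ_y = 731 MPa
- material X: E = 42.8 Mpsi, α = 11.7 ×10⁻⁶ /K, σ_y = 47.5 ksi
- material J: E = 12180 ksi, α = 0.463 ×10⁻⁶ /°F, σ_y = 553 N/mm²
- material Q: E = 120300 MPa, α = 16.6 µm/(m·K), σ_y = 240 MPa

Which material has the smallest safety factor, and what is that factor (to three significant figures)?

Converting E to GPa, α to ×10⁻⁶/K, σ_y to MPa, then σ and n for each:
  material S: E = 295.7, α = 3.44, σ_y = 731.0 → σ = 192 MPa, n = 3.80
  material X: E = 295.1, α = 11.7, σ_y = 327.5 → σ = 653 MPa, n = 0.502
  material J: E = 83.98, α = 0.833, σ_y = 553.0 → σ = 13.2 MPa, n = 41.8
  material Q: E = 120.3, α = 16.6, σ_y = 240.0 → σ = 377 MPa, n = 0.636
The minimum is material X at n = 0.502.

material X, n = 0.502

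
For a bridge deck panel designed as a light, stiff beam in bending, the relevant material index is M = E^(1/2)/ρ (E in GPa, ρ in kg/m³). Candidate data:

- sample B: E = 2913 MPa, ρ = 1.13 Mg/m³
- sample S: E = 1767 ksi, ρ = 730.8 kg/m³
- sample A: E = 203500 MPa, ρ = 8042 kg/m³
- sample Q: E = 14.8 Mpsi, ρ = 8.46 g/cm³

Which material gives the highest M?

sample S

Convert each candidate to consistent units, then evaluate M:
  sample B: E = 2.913 GPa, ρ = 1130 kg/m³
  sample S: E = 12.18 GPa, ρ = 730.8 kg/m³
  sample A: E = 203.5 GPa, ρ = 8042 kg/m³
  sample Q: E = 102.0 GPa, ρ = 8460 kg/m³
  sample S: M = 4.78×10⁻³
  sample A: M = 1.77×10⁻³
  sample B: M = 1.51×10⁻³
  sample Q: M = 1.19×10⁻³
Highest index: sample S.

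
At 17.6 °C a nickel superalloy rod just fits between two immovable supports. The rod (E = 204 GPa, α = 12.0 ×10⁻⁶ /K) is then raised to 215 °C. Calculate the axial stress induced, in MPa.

ΔT = 197.4 K. Constrained thermal stress σ = E·α·ΔT = 204.0×10³ MPa × 12.0×10⁻⁶ × 197.4 = 483 MPa (compressive).

483 MPa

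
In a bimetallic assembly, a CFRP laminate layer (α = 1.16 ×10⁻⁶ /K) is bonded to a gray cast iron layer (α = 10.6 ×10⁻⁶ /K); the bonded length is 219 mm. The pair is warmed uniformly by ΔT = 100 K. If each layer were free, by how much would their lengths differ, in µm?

Δα = |1.16 − 10.6|×10⁻⁶/K = 9.44×10⁻⁶/K.
ΔL_mismatch = Δα·L·ΔT = 9.44×10⁻⁶ × 219.0 mm × 100.0 K = 207 µm.

207 µm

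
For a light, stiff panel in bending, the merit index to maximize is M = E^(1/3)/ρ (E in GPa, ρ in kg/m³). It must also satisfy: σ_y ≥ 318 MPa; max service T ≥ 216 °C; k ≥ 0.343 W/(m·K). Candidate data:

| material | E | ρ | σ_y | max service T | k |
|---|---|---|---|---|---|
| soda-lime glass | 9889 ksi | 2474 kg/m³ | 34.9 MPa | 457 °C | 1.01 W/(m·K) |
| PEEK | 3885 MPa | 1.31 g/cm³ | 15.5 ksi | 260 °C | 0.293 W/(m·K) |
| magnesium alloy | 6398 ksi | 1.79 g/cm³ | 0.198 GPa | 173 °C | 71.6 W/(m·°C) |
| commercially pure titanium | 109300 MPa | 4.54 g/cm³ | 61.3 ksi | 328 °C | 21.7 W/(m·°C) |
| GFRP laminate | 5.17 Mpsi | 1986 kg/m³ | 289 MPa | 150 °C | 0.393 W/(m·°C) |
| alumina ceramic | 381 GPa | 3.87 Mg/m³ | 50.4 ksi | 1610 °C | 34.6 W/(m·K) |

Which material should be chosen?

Screen on constraints: σ_y ≥ 318 MPa; max service T ≥ 216 °C; k ≥ 0.343 W/(m·K). Survivors: commercially pure titanium, alumina ceramic.
Normalizing units and computing the index:
  commercially pure titanium: E = 109.3 GPa, ρ = 4540 kg/m³
  alumina ceramic: E = 381.0 GPa, ρ = 3870 kg/m³
  alumina ceramic: M = 1.87×10⁻³
  commercially pure titanium: M = 1.05×10⁻³
Alumina ceramic has the largest M.

alumina ceramic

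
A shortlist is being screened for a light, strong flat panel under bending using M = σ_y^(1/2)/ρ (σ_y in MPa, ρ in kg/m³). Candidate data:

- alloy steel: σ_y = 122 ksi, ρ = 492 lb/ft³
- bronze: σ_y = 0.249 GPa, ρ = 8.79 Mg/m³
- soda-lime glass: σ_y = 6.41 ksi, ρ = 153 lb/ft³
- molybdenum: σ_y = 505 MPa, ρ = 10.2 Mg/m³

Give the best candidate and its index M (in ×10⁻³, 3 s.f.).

Putting every candidate on a common basis:
  alloy steel: σ_y = 841.2 MPa, ρ = 7881 kg/m³
  bronze: σ_y = 249.0 MPa, ρ = 8790 kg/m³
  soda-lime glass: σ_y = 44.20 MPa, ρ = 2451 kg/m³
  molybdenum: σ_y = 505.0 MPa, ρ = 10200 kg/m³
  alloy steel: M = 3.68×10⁻³
  soda-lime glass: M = 2.71×10⁻³
  molybdenum: M = 2.20×10⁻³
  bronze: M = 1.80×10⁻³
Highest index: alloy steel.

alloy steel, M = 3.68×10⁻³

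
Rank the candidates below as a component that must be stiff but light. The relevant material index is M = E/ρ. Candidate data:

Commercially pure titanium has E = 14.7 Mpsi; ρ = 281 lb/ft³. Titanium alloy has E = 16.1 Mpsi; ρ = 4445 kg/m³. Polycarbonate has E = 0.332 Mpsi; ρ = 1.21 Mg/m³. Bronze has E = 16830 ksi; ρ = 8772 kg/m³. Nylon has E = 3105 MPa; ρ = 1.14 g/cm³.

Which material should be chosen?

titanium alloy

In SI units:
  commercially pure titanium: E = 101.4 GPa, ρ = 4501 kg/m³
  titanium alloy: E = 111.0 GPa, ρ = 4445 kg/m³
  polycarbonate: E = 2.289 GPa, ρ = 1210 kg/m³
  bronze: E = 116.0 GPa, ρ = 8772 kg/m³
  nylon: E = 3.105 GPa, ρ = 1140 kg/m³
  titanium alloy: M = 25.0 MN·m/kg
  commercially pure titanium: M = 22.5 MN·m/kg
  bronze: M = 13.2 MN·m/kg
  nylon: M = 2.72 MN·m/kg
  polycarbonate: M = 1.89 MN·m/kg
The maximum is for titanium alloy.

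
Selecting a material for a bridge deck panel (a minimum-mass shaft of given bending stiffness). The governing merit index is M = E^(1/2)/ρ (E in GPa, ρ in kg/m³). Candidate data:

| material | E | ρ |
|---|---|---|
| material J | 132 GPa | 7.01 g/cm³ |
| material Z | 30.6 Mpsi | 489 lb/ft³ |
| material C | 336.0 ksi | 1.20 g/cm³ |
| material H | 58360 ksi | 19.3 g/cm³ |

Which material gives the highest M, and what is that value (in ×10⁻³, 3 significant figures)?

material Z, M = 1.85×10⁻³

After converting to SI:
  material J: E = 132.0 GPa, ρ = 7010 kg/m³
  material Z: E = 211.0 GPa, ρ = 7833 kg/m³
  material C: E = 2.317 GPa, ρ = 1200 kg/m³
  material H: E = 402.4 GPa, ρ = 19300 kg/m³
  material Z: M = 1.85×10⁻³
  material J: M = 1.64×10⁻³
  material C: M = 1.27×10⁻³
  material H: M = 1.04×10⁻³
Material Z has the largest M.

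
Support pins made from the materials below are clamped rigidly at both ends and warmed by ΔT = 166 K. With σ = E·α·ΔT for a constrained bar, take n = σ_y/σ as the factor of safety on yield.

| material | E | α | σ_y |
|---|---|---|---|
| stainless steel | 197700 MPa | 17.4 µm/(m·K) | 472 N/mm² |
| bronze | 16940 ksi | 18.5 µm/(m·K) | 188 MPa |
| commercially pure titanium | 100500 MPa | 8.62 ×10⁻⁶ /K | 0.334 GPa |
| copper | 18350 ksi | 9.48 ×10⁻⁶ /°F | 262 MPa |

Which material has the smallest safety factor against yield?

bronze

In consistent units (E in GPa, α in ×10⁻⁶/K, σ_y in MPa):
  stainless steel: E = 197.7, α = 17.4, σ_y = 472.0 → σ = 571 MPa, n = 0.827
  bronze: E = 116.8, α = 18.5, σ_y = 188.0 → σ = 359 MPa, n = 0.524
  commercially pure titanium: E = 100.5, α = 8.62, σ_y = 334.0 → σ = 144 MPa, n = 2.32
  copper: E = 126.5, α = 17.1, σ_y = 262.0 → σ = 358 MPa, n = 0.731
The minimum is bronze at n = 0.524.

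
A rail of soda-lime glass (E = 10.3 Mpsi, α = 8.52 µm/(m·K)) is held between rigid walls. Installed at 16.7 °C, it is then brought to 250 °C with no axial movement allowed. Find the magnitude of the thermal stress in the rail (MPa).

141 MPa

E = 10.3 Mpsi = 71.02 GPa.
ΔT = 233.3 K. Constrained thermal stress σ = E·α·ΔT = 71.02×10³ MPa × 8.52×10⁻⁶ × 233.3 = 141 MPa (compressive).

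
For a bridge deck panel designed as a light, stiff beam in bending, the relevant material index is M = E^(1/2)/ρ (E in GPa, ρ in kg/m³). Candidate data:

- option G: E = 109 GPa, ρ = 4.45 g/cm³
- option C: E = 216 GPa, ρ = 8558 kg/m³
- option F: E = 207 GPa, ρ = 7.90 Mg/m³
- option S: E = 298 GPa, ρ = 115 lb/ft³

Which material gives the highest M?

option S

Normalizing units and computing the index:
  option G: E = 109.0 GPa, ρ = 4450 kg/m³
  option C: E = 216.0 GPa, ρ = 8558 kg/m³
  option F: E = 207.0 GPa, ρ = 7900 kg/m³
  option S: E = 298.0 GPa, ρ = 1842 kg/m³
  option S: M = 9.37×10⁻³
  option G: M = 2.35×10⁻³
  option F: M = 1.82×10⁻³
  option C: M = 1.72×10⁻³
Highest index: option S.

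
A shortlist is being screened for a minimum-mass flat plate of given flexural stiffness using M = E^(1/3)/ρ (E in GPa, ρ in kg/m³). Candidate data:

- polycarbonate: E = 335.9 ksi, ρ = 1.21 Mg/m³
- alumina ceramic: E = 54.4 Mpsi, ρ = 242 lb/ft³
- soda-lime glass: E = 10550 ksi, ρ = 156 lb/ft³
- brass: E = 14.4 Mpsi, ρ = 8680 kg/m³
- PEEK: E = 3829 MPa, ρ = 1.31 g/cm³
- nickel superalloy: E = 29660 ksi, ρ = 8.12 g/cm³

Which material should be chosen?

Convert each candidate to consistent units, then evaluate M:
  polycarbonate: E = 2.316 GPa, ρ = 1210 kg/m³
  alumina ceramic: E = 375.1 GPa, ρ = 3876 kg/m³
  soda-lime glass: E = 72.74 GPa, ρ = 2499 kg/m³
  brass: E = 99.28 GPa, ρ = 8680 kg/m³
  PEEK: E = 3.829 GPa, ρ = 1310 kg/m³
  nickel superalloy: E = 204.5 GPa, ρ = 8120 kg/m³
  alumina ceramic: M = 1.86×10⁻³
  soda-lime glass: M = 1.67×10⁻³
  PEEK: M = 1.19×10⁻³
  polycarbonate: M = 1.09×10⁻³
  nickel superalloy: M = 0.726×10⁻³
  brass: M = 0.533×10⁻³
Alumina ceramic has the largest M.

alumina ceramic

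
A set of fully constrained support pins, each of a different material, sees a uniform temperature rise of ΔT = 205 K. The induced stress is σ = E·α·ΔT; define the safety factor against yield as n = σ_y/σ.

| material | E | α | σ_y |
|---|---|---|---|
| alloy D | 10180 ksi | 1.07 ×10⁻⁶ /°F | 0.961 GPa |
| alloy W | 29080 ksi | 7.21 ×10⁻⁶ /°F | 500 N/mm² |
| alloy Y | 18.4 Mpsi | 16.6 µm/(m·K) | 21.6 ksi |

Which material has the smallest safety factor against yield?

With everything in SI (GPa, ×10⁻⁶/K, MPa):
  alloy D: E = 70.19, α = 1.93, σ_y = 961.0 → σ = 27.7 MPa, n = 34.7
  alloy W: E = 200.5, α = 13.0, σ_y = 500.0 → σ = 533 MPa, n = 0.937
  alloy Y: E = 126.9, α = 16.6, σ_y = 148.9 → σ = 432 MPa, n = 0.345
The minimum is alloy Y at n = 0.345.

alloy Y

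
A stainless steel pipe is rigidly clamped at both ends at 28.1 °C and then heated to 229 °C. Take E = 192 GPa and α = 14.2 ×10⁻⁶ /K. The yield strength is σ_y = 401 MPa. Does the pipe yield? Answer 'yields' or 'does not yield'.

ΔT = 200.9 K. Constrained thermal stress σ = E·α·ΔT = 192.0×10³ MPa × 14.2×10⁻⁶ × 200.9 = 548 MPa (compressive).
Compare to σ_y = 401 MPa: σ ≥ σ_y, so it yields.

yields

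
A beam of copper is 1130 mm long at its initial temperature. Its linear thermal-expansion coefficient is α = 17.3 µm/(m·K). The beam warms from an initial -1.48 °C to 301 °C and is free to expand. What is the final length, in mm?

ΔT = 301 − (-1.48) = 302.5 K.
ΔL = α·L₀·ΔT = 17.3×10⁻⁶ × 1130 mm × 302.5 K = 5.91 mm.
L = L₀ + ΔL = 1130 + 5.91 = 1135.9 mm.

1135.9 mm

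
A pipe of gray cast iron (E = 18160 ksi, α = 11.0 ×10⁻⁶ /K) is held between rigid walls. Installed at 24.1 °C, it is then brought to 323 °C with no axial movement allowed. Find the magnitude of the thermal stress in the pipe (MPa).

E = 18160 ksi = 125.2 GPa.
ΔT = 298.9 K. Constrained thermal stress σ = E·α·ΔT = 125.2×10³ MPa × 11.0×10⁻⁶ × 298.9 = 412 MPa (compressive).

412 MPa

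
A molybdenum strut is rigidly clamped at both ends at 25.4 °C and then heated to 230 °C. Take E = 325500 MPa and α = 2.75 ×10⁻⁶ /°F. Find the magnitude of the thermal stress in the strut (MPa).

E = 325500 MPa = 325.5 GPa.
α = 2.75×10⁻⁶/°F × 9/5 = 4.95×10⁻⁶/K.
ΔT = 204.6 K. Constrained thermal stress σ = E·α·ΔT = 325.5×10³ MPa × 4.95×10⁻⁶ × 204.6 = 330 MPa (compressive).

330 MPa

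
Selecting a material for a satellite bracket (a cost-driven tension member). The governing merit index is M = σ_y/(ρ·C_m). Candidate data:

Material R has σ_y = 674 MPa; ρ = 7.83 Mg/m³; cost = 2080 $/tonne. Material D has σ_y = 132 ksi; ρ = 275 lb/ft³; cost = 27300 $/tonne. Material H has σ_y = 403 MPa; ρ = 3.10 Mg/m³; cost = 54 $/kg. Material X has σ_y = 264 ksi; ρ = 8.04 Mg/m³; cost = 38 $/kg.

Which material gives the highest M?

After converting to SI:
  material R: σ_y = 674.0 MPa, ρ = 7830 kg/m³, cost = 2.080 $/kg
  material D: σ_y = 910.1 MPa, ρ = 4405 kg/m³, cost = 27.30 $/kg
  material H: σ_y = 403.0 MPa, ρ = 3100 kg/m³, cost = 54.00 $/kg
  material X: σ_y = 1820 MPa, ρ = 8040 kg/m³, cost = 38.00 $/kg
  material R: M = 41.4 kN·m per $
  material D: M = 7.57 kN·m per $
  material X: M = 5.96 kN·m per $
  material H: M = 2.41 kN·m per $
Highest index: material R.

material R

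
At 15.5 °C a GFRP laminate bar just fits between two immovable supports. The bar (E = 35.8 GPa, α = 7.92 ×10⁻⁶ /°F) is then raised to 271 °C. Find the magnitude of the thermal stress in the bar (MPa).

α = 7.92×10⁻⁶/°F × 9/5 = 14.3×10⁻⁶/K.
ΔT = 255.5 K. Constrained thermal stress σ = E·α·ΔT = 35.80×10³ MPa × 14.3×10⁻⁶ × 255.5 = 130 MPa (compressive).

130 MPa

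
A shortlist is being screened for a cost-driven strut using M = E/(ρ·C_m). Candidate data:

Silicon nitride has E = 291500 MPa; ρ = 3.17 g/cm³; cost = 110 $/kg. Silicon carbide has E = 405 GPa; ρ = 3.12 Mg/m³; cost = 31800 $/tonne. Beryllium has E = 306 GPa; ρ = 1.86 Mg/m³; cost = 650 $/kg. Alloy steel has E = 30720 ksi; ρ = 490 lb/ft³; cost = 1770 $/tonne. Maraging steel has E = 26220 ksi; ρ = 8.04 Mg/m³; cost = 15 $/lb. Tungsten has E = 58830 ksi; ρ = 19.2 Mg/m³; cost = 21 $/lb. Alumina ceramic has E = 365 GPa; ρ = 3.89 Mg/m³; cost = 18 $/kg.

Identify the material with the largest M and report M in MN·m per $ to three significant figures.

alloy steel, M = 15.2 MN·m per $

Convert each candidate to consistent units, then evaluate M:
  silicon nitride: E = 291.5 GPa, ρ = 3170 kg/m³, cost = 110.0 $/kg
  silicon carbide: E = 405.0 GPa, ρ = 3120 kg/m³, cost = 31.80 $/kg
  beryllium: E = 306.0 GPa, ρ = 1860 kg/m³, cost = 650.0 $/kg
  alloy steel: E = 211.8 GPa, ρ = 7849 kg/m³, cost = 1.770 $/kg
  maraging steel: E = 180.8 GPa, ρ = 8040 kg/m³, cost = 33.07 $/kg
  tungsten: E = 405.6 GPa, ρ = 19200 kg/m³, cost = 46.30 $/kg
  alumina ceramic: E = 365.0 GPa, ρ = 3890 kg/m³, cost = 18.00 $/kg
  alloy steel: M = 15.2 MN·m per $
  alumina ceramic: M = 5.21 MN·m per $
  silicon carbide: M = 4.08 MN·m per $
  silicon nitride: M = 0.836 MN·m per $
  maraging steel: M = 0.680 MN·m per $
  tungsten: M = 0.456 MN·m per $
  beryllium: M = 0.253 MN·m per $
The maximum is for alloy steel.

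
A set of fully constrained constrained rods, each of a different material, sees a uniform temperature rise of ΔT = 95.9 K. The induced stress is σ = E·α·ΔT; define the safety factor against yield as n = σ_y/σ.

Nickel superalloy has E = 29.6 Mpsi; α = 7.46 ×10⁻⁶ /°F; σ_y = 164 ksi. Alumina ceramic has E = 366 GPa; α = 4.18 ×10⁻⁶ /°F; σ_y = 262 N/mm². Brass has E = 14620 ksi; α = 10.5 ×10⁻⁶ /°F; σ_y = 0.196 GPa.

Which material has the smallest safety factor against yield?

With everything in SI (GPa, ×10⁻⁶/K, MPa):
  nickel superalloy: E = 204.1, α = 13.4, σ_y = 1131 → σ = 263 MPa, n = 4.30
  alumina ceramic: E = 366.0, α = 7.52, σ_y = 262.0 → σ = 264 MPa, n = 0.992
  brass: E = 100.8, α = 18.9, σ_y = 196.0 → σ = 183 MPa, n = 1.07
The minimum is alumina ceramic at n = 0.992.

alumina ceramic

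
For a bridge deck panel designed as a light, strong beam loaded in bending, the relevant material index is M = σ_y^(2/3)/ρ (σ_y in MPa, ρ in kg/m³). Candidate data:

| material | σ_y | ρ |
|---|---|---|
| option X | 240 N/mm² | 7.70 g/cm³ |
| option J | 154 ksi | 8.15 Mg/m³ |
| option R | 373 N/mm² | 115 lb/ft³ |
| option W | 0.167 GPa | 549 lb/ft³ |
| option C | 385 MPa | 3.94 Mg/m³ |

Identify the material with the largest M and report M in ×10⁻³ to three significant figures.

option R, M = 28.1×10⁻³

After converting to SI:
  option X: σ_y = 240.0 MPa, ρ = 7700 kg/m³
  option J: σ_y = 1062 MPa, ρ = 8150 kg/m³
  option R: σ_y = 373.0 MPa, ρ = 1842 kg/m³
  option W: σ_y = 167.0 MPa, ρ = 8794 kg/m³
  option C: σ_y = 385.0 MPa, ρ = 3940 kg/m³
  option R: M = 28.1×10⁻³
  option C: M = 13.4×10⁻³
  option J: M = 12.8×10⁻³
  option X: M = 5.02×10⁻³
  option W: M = 3.45×10⁻³
Option R has the largest M.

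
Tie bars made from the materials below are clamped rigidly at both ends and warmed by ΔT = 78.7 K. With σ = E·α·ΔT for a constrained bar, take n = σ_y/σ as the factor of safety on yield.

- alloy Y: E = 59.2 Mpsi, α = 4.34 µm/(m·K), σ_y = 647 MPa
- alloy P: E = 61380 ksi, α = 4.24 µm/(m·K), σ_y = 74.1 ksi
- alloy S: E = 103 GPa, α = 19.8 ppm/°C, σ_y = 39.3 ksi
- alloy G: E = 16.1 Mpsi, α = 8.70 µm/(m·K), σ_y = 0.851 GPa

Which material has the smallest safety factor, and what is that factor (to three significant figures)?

alloy S, n = 1.69

In consistent units (E in GPa, α in ×10⁻⁶/K, σ_y in MPa):
  alloy Y: E = 408.2, α = 4.34, σ_y = 647.0 → σ = 139 MPa, n = 4.64
  alloy P: E = 423.2, α = 4.24, σ_y = 510.9 → σ = 141 MPa, n = 3.62
  alloy S: E = 103.0, α = 19.8, σ_y = 271.0 → σ = 161 MPa, n = 1.69
  alloy G: E = 111.0, α = 8.70, σ_y = 851.0 → σ = 76.0 MPa, n = 11.2
Smallest n: alloy S with n = 1.69.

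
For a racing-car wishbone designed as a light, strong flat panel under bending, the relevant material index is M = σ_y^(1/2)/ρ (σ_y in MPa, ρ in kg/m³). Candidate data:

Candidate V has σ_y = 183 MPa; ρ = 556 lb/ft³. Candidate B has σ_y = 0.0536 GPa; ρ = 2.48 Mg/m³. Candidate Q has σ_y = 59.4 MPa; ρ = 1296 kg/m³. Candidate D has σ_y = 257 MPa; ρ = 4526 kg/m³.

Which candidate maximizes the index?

candidate Q

Normalizing units and computing the index:
  candidate V: σ_y = 183.0 MPa, ρ = 8906 kg/m³
  candidate B: σ_y = 53.60 MPa, ρ = 2480 kg/m³
  candidate Q: σ_y = 59.40 MPa, ρ = 1296 kg/m³
  candidate D: σ_y = 257.0 MPa, ρ = 4526 kg/m³
  candidate Q: M = 5.95×10⁻³
  candidate D: M = 3.54×10⁻³
  candidate B: M = 2.95×10⁻³
  candidate V: M = 1.52×10⁻³
Highest index: candidate Q.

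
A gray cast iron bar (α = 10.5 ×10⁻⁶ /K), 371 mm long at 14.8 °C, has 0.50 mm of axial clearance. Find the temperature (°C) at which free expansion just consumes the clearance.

143 °C

α·L₀·ΔT = 0.5 mm ⇒ ΔT = 0.5 / (10.5×10⁻⁶ × 371.0) = 128.4 K.
T = 14.8 + 128.4 = 143.2 °C.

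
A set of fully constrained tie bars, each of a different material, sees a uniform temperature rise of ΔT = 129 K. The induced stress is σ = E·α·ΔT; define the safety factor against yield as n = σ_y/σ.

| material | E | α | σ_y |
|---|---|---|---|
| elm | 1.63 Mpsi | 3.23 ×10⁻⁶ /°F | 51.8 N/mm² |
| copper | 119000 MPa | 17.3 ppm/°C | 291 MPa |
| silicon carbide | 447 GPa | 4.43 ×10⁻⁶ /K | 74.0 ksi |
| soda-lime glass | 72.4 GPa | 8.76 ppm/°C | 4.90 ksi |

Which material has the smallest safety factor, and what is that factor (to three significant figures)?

soda-lime glass, n = 0.413

Per material, after unit conversion:
  elm: E = 11.24, α = 5.81, σ_y = 51.80 → σ = 8.43 MPa, n = 6.15
  copper: E = 119.0, α = 17.3, σ_y = 291.0 → σ = 266 MPa, n = 1.10
  silicon carbide: E = 447.0, α = 4.43, σ_y = 510.2 → σ = 255 MPa, n = 2.00
  soda-lime glass: E = 72.40, α = 8.76, σ_y = 33.78 → σ = 81.8 MPa, n = 0.413
The minimum is soda-lime glass at n = 0.413.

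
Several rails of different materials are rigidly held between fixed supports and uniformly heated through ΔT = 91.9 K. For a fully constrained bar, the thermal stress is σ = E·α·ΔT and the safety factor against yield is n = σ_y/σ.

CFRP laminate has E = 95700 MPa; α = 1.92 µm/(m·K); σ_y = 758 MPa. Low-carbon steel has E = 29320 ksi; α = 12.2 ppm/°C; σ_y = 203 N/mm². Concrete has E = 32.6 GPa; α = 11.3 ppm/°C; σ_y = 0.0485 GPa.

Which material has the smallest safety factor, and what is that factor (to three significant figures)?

In consistent units (E in GPa, α in ×10⁻⁶/K, σ_y in MPa):
  CFRP laminate: E = 95.70, α = 1.92, σ_y = 758.0 → σ = 16.9 MPa, n = 44.9
  low-carbon steel: E = 202.2, α = 12.2, σ_y = 203.0 → σ = 227 MPa, n = 0.896
  concrete: E = 32.60, α = 11.3, σ_y = 48.50 → σ = 33.9 MPa, n = 1.43
The minimum is low-carbon steel at n = 0.896.

low-carbon steel, n = 0.896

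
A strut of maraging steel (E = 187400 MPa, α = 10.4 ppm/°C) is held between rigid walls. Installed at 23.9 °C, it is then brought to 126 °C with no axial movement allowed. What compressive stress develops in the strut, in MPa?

E = 187400 MPa = 187.4 GPa.
ΔT = 102.1 K. Constrained thermal stress σ = E·α·ΔT = 187.4×10³ MPa × 10.4×10⁻⁶ × 102.1 = 199 MPa (compressive).

199 MPa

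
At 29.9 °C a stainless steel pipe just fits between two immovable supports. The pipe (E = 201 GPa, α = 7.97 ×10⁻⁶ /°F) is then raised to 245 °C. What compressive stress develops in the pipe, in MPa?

α = 7.97×10⁻⁶/°F × 9/5 = 14.3×10⁻⁶/K.
ΔT = 215.1 K. Constrained thermal stress σ = E·α·ΔT = 201.0×10³ MPa × 14.3×10⁻⁶ × 215.1 = 620 MPa (compressive).

620 MPa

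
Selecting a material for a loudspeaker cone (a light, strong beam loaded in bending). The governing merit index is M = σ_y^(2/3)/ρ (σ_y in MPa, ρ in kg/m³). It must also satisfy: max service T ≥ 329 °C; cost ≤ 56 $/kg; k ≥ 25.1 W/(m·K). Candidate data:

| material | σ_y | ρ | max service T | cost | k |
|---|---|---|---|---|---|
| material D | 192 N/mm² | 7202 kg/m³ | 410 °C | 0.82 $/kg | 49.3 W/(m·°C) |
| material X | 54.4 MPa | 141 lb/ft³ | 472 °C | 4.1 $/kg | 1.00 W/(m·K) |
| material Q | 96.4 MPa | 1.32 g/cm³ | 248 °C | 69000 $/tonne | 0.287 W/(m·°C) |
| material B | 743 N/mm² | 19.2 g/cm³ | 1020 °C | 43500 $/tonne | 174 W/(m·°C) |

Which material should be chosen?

material D

Screen on constraints: max service T ≥ 329 °C; cost ≤ 56 $/kg; k ≥ 25.1 W/(m·K). Survivors: material D, material B.
In SI units:
  material D: σ_y = 192.0 MPa, ρ = 7202 kg/m³
  material B: σ_y = 743.0 MPa, ρ = 19200 kg/m³
  material D: M = 4.62×10⁻³
  material B: M = 4.27×10⁻³
Material D ranks first.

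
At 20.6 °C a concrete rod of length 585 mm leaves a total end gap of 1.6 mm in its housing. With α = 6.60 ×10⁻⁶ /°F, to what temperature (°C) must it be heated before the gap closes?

251 °C

α = 6.60×10⁻⁶/°F × 9/5 = 11.9×10⁻⁶/K.
α·L₀·ΔT = 1.6 mm ⇒ ΔT = 1.6 / (11.9×10⁻⁶ × 585.0) = 230.2 K.
T = 20.6 + 230.2 = 250.8 °C.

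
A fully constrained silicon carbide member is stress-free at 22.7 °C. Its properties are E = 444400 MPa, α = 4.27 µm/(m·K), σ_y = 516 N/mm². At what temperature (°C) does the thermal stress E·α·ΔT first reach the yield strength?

E = 444400 MPa = 444.4 GPa.
σ_y = 516 N/mm² = 516.0 MPa.
E·α·ΔT = 516.0 MPa ⇒ ΔT = 516.0 / (444.4×10³ × 4.27×10⁻⁶) = 271.9 K.
T = 22.7 + 271.9 = 294.6 °C.

295 °C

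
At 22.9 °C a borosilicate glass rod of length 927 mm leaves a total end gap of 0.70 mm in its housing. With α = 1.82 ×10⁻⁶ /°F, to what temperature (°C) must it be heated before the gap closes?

α = 1.82×10⁻⁶/°F × 9/5 = 3.28×10⁻⁶/K.
α·L₀·ΔT = 0.7 mm ⇒ ΔT = 0.7 / (3.28×10⁻⁶ × 927.0) = 230.5 K.
T = 22.9 + 230.5 = 253.4 °C.

253 °C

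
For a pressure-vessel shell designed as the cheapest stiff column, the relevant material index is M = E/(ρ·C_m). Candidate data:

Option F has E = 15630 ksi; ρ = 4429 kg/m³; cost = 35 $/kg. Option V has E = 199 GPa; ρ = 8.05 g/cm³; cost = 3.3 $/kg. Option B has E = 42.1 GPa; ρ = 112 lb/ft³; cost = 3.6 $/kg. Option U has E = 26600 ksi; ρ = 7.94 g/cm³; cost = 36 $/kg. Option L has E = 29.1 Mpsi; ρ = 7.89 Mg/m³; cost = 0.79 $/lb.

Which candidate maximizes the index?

Putting every candidate on a common basis:
  option F: E = 107.8 GPa, ρ = 4429 kg/m³, cost = 35.00 $/kg
  option V: E = 199.0 GPa, ρ = 8050 kg/m³, cost = 3.300 $/kg
  option B: E = 42.10 GPa, ρ = 1794 kg/m³, cost = 3.600 $/kg
  option U: E = 183.4 GPa, ρ = 7940 kg/m³, cost = 36.00 $/kg
  option L: E = 200.6 GPa, ρ = 7890 kg/m³, cost = 1.742 $/kg
  option L: M = 14.6 MN·m per $
  option V: M = 7.49 MN·m per $
  option B: M = 6.52 MN·m per $
  option F: M = 0.695 MN·m per $
  option U: M = 0.642 MN·m per $
Option L ranks first.

option L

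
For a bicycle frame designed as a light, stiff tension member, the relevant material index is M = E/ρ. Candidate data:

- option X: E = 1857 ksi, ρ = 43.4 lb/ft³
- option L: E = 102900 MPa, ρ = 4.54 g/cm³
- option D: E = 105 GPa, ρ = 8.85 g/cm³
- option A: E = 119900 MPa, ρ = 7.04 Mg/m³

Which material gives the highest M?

option L

In SI units:
  option X: E = 12.80 GPa, ρ = 695.2 kg/m³
  option L: E = 102.9 GPa, ρ = 4540 kg/m³
  option D: E = 105.0 GPa, ρ = 8850 kg/m³
  option A: E = 119.9 GPa, ρ = 7040 kg/m³
  option L: M = 22.7 MN·m/kg
  option X: M = 18.4 MN·m/kg
  option A: M = 17.0 MN·m/kg
  option D: M = 11.9 MN·m/kg
Option L ranks first.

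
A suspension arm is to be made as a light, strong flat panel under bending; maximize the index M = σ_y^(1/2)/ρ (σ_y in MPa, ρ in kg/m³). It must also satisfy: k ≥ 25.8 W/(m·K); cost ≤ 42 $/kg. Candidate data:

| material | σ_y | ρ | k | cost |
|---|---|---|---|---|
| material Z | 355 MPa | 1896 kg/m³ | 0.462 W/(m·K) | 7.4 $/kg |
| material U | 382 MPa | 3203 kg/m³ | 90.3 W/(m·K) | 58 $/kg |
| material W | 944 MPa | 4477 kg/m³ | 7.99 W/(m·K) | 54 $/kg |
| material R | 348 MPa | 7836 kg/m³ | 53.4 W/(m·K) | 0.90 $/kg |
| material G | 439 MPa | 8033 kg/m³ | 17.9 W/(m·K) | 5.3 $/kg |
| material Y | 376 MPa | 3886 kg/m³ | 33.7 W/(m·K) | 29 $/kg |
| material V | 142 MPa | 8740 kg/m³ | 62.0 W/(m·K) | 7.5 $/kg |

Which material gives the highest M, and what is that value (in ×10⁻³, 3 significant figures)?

material Y, M = 4.99×10⁻³

Screen on constraints: k ≥ 25.8 W/(m·K); cost ≤ 42 $/kg. Survivors: material R, material Y, material V.
Evaluate M for each candidate:
  material Y: M = 4.99×10⁻³
  material R: M = 2.38×10⁻³
  material V: M = 1.36×10⁻³
Material Y has the largest M.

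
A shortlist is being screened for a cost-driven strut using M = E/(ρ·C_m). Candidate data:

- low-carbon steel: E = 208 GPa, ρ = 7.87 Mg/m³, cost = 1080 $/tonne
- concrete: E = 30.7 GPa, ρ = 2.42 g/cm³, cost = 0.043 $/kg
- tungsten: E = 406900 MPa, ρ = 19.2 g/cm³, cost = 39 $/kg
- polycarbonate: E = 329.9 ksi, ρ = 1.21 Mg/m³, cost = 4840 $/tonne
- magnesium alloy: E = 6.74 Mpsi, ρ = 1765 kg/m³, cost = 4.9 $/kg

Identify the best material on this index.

concrete

Normalizing units and computing the index:
  low-carbon steel: E = 208.0 GPa, ρ = 7870 kg/m³, cost = 1.080 $/kg
  concrete: E = 30.70 GPa, ρ = 2420 kg/m³, cost = 0.04300 $/kg
  tungsten: E = 406.9 GPa, ρ = 19200 kg/m³, cost = 39.00 $/kg
  polycarbonate: E = 2.275 GPa, ρ = 1210 kg/m³, cost = 4.840 $/kg
  magnesium alloy: E = 46.47 GPa, ρ = 1765 kg/m³, cost = 4.900 $/kg
  concrete: M = 295 MN·m per $
  low-carbon steel: M = 24.5 MN·m per $
  magnesium alloy: M = 5.37 MN·m per $
  tungsten: M = 0.543 MN·m per $
  polycarbonate: M = 0.388 MN·m per $
Highest index: concrete.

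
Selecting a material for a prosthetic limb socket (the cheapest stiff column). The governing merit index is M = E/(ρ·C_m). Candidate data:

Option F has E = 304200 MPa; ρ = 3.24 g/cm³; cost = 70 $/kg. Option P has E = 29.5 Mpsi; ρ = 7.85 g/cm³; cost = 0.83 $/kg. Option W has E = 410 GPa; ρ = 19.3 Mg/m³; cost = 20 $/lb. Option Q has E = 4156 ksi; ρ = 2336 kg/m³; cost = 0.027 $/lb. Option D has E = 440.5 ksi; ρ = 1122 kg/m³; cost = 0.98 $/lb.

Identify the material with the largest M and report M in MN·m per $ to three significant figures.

option Q, M = 206 MN·m per $

Putting every candidate on a common basis:
  option F: E = 304.2 GPa, ρ = 3240 kg/m³, cost = 70.00 $/kg
  option P: E = 203.4 GPa, ρ = 7850 kg/m³, cost = 0.8300 $/kg
  option W: E = 410.0 GPa, ρ = 19300 kg/m³, cost = 44.09 $/kg
  option Q: E = 28.65 GPa, ρ = 2336 kg/m³, cost = 0.05952 $/kg
  option D: E = 3.037 GPa, ρ = 1122 kg/m³, cost = 2.160 $/kg
  option Q: M = 206 MN·m per $
  option P: M = 31.2 MN·m per $
  option F: M = 1.34 MN·m per $
  option D: M = 1.25 MN·m per $
  option W: M = 0.482 MN·m per $
Highest index: option Q.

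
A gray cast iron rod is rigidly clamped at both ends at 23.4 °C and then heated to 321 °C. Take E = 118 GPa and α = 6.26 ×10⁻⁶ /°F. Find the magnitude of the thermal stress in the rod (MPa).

α = 6.26×10⁻⁶/°F × 9/5 = 11.3×10⁻⁶/K.
ΔT = 297.6 K. Constrained thermal stress σ = E·α·ΔT = 118.0×10³ MPa × 11.3×10⁻⁶ × 297.6 = 396 MPa (compressive).

396 MPa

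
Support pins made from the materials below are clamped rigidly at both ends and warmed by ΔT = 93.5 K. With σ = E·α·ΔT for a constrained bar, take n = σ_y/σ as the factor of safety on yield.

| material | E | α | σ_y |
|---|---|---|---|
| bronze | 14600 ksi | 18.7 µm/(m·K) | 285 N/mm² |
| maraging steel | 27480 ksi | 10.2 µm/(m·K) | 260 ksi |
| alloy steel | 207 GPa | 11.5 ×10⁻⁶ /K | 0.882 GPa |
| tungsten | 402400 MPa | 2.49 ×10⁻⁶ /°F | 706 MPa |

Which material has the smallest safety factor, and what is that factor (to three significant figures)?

With everything in SI (GPa, ×10⁻⁶/K, MPa):
  bronze: E = 100.7, α = 18.7, σ_y = 285.0 → σ = 176 MPa, n = 1.62
  maraging steel: E = 189.5, α = 10.2, σ_y = 1793 → σ = 181 MPa, n = 9.92
  alloy steel: E = 207.0, α = 11.5, σ_y = 882.0 → σ = 223 MPa, n = 3.96
  tungsten: E = 402.4, α = 4.48, σ_y = 706.0 → σ = 169 MPa, n = 4.19
The minimum is bronze at n = 1.62.

bronze, n = 1.62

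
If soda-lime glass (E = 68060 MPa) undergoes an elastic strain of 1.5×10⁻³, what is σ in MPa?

E = 68060 MPa = 68.06 GPa.
σ = E·ε = 68060 MPa × 1.5×10⁻³ = 102 MPa.

102 MPa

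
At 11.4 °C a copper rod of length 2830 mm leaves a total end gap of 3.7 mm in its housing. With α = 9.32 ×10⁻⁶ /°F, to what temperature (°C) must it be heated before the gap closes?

89.3 °C

α = 9.32×10⁻⁶/°F × 9/5 = 16.8×10⁻⁶/K.
α·L₀·ΔT = 3.7 mm ⇒ ΔT = 3.7 / (16.8×10⁻⁶ × 2830.0) = 77.93 K.
T = 11.4 + 77.93 = 89.33 °C.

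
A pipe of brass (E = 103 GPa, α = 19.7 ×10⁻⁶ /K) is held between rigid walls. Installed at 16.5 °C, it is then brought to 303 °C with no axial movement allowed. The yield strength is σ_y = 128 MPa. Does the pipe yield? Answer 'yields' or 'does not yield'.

yields

ΔT = 286.5 K. Constrained thermal stress σ = E·α·ΔT = 103.0×10³ MPa × 19.7×10⁻⁶ × 286.5 = 581 MPa (compressive).
Compare to σ_y = 128 MPa: σ ≥ σ_y, so it yields.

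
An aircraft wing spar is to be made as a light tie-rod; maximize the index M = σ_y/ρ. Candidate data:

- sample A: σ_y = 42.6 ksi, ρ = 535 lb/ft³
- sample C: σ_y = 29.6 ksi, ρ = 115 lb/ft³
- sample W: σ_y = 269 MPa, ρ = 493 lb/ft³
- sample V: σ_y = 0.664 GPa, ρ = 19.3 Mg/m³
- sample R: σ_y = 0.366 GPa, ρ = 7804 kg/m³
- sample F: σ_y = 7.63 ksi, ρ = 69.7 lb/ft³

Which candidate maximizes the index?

Convert each candidate to consistent units, then evaluate M:
  sample A: σ_y = 293.7 MPa, ρ = 8570 kg/m³
  sample C: σ_y = 204.1 MPa, ρ = 1842 kg/m³
  sample W: σ_y = 269.0 MPa, ρ = 7897 kg/m³
  sample V: σ_y = 664.0 MPa, ρ = 19300 kg/m³
  sample R: σ_y = 366.0 MPa, ρ = 7804 kg/m³
  sample F: σ_y = 52.61 MPa, ρ = 1116 kg/m³
  sample C: M = 111 kN·m/kg
  sample F: M = 47.1 kN·m/kg
  sample R: M = 46.9 kN·m/kg
  sample V: M = 34.4 kN·m/kg
  sample A: M = 34.3 kN·m/kg
  sample W: M = 34.1 kN·m/kg
Highest index: sample C.

sample C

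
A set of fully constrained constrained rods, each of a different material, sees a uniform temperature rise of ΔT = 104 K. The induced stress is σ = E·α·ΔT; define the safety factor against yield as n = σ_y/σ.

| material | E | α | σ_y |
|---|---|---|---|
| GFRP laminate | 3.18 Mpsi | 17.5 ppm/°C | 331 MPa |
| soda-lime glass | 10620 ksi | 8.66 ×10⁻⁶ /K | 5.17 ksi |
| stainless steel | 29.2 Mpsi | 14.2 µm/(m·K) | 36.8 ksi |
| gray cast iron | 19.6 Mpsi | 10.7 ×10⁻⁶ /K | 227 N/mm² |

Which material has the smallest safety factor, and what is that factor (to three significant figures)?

soda-lime glass, n = 0.541

Per material, after unit conversion:
  GFRP laminate: E = 21.93, α = 17.5, σ_y = 331.0 → σ = 39.9 MPa, n = 8.29
  soda-lime glass: E = 73.22, α = 8.66, σ_y = 35.65 → σ = 65.9 MPa, n = 0.541
  stainless steel: E = 201.3, α = 14.2, σ_y = 253.7 → σ = 297 MPa, n = 0.853
  gray cast iron: E = 135.1, α = 10.7, σ_y = 227.0 → σ = 150 MPa, n = 1.51
Smallest n: soda-lime glass with n = 0.541.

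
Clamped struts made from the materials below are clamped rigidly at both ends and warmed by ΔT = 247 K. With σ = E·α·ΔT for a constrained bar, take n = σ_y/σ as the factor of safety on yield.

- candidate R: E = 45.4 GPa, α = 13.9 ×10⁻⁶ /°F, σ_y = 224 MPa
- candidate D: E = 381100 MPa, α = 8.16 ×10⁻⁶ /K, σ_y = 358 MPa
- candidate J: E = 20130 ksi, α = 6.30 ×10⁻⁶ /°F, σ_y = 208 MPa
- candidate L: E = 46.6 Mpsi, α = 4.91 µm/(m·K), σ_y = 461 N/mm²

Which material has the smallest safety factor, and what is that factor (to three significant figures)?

candidate D, n = 0.466

Converting E to GPa, α to ×10⁻⁶/K, σ_y to MPa, then σ and n for each:
  candidate R: E = 45.40, α = 25.0, σ_y = 224.0 → σ = 281 MPa, n = 0.798
  candidate D: E = 381.1, α = 8.16, σ_y = 358.0 → σ = 768 MPa, n = 0.466
  candidate J: E = 138.8, α = 11.3, σ_y = 208.0 → σ = 389 MPa, n = 0.535
  candidate L: E = 321.3, α = 4.91, σ_y = 461.0 → σ = 390 MPa, n = 1.18
The minimum is candidate D at n = 0.466.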